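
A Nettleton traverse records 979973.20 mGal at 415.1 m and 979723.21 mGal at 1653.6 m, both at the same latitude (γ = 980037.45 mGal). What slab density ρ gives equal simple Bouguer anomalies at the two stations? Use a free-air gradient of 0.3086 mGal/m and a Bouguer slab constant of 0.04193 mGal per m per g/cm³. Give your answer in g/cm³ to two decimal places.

2.55

Δg_obs = 979723.21 − 979973.20 = -249.99 mGal over Δh = 1653.6 − 415.1 = 1238.5 m
Equal Bouguer anomalies ⇒ Δg_obs + (0.3086 − 0.04193ρ)·Δh = 0
0.3086 − 0.04193ρ = −Δg_obs/Δh = 0.20185
ρ = (0.3086 − 0.20185) / 0.04193 = 2.55 g/cm³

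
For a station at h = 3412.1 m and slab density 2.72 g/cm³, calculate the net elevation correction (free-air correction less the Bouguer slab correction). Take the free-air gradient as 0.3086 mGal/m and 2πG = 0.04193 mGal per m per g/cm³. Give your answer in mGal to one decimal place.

663.8

Combined gradient = 0.3086 − 0.04193 × 2.72 = 0.1945504 mGal/m
Combined elevation correction = 0.1945504 × 3412.1 = 663.8 mGal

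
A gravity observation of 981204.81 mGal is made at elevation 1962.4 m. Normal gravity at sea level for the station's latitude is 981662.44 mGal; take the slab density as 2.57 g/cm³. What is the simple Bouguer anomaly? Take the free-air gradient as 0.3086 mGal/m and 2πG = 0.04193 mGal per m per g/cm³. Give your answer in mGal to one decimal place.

-63.5

Free-air correction = 0.3086 × 1962.4 = 605.60 mGal
Free-air anomaly = 981204.81 − 981662.44 + (605.60) = 147.97 mGal
Bouguer slab correction = 0.04193 × 2.57 × 1962.4 = 211.47 mGal
Simple Bouguer anomaly = 147.97 − (211.47) = -63.50 mGal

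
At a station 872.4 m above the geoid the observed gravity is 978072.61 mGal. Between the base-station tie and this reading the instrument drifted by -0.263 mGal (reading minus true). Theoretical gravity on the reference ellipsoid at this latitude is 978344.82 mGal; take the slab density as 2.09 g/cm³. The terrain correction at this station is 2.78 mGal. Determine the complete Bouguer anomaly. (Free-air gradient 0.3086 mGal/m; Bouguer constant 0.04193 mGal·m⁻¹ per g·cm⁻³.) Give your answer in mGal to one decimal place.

Drift-corrected reading = 978072.61 − (-0.263) = 978072.873 mGal
Free-air correction = 0.3086 × 872.4 = 269.22 mGal
Free-air anomaly = 978072.873 − 978344.82 + (269.22) = -2.727 mGal
Bouguer slab correction = 0.04193 × 2.09 × 872.4 = 76.45 mGal
Simple Bouguer anomaly = -2.727 − (76.45) = -79.177 mGal
Complete Bouguer anomaly = -79.177 + 2.78 = -76.397 mGal

-76.4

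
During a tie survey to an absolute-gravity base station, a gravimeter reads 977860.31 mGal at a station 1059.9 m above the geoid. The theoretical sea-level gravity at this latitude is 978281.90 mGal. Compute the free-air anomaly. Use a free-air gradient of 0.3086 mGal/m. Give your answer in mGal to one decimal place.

Free-air correction = 0.3086 × 1059.9 = 327.09 mGal
Free-air anomaly = 977860.31 − 978281.90 + (327.09) = -94.50 mGal

-94.5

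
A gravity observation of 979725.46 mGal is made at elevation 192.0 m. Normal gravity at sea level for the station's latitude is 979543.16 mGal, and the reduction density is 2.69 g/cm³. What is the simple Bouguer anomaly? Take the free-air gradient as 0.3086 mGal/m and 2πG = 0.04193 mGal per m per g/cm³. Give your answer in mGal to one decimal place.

Free-air correction = 0.3086 × 192.0 = 59.25 mGal
Free-air anomaly = 979725.46 − 979543.16 + (59.25) = 241.55 mGal
Bouguer slab correction = 0.04193 × 2.69 × 192.0 = 21.66 mGal
Simple Bouguer anomaly = 241.55 − (21.66) = 219.89 mGal

219.9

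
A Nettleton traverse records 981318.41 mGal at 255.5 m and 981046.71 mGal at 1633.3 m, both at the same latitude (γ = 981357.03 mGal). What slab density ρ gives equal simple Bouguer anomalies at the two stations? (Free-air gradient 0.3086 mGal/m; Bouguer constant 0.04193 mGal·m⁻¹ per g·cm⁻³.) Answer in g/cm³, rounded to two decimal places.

2.66

Δg_obs = 981046.71 − 981318.41 = -271.70 mGal over Δh = 1633.3 − 255.5 = 1377.8 m
Equal Bouguer anomalies ⇒ Δg_obs + (0.3086 − 0.04193ρ)·Δh = 0
0.3086 − 0.04193ρ = −Δg_obs/Δh = 0.19720
ρ = (0.3086 − 0.19720) / 0.04193 = 2.66 g/cm³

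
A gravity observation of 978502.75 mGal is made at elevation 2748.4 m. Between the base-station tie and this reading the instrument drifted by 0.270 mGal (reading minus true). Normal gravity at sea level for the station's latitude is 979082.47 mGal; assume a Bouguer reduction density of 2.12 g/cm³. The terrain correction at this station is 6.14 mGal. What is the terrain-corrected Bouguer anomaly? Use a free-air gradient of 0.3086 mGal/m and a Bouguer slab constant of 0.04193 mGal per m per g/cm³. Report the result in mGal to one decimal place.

Drift-corrected reading = 978502.75 − (0.270) = 978502.480 mGal
Free-air correction = 0.3086 × 2748.4 = 848.16 mGal
Free-air anomaly = 978502.480 − 979082.47 + (848.16) = 268.170 mGal
Bouguer slab correction = 0.04193 × 2.12 × 2748.4 = 244.31 mGal
Simple Bouguer anomaly = 268.170 − (244.31) = 23.860 mGal
Complete Bouguer anomaly = 23.860 + 6.14 = 30.000 mGal

30.0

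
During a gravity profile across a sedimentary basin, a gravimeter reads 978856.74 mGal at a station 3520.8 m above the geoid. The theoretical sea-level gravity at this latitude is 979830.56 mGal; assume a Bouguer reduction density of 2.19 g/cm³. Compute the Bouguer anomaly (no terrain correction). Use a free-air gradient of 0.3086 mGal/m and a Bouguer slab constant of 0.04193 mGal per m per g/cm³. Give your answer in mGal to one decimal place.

-210.6

Free-air correction = 0.3086 × 3520.8 = 1086.52 mGal
Free-air anomaly = 978856.74 − 979830.56 + (1086.52) = 112.70 mGal
Bouguer slab correction = 0.04193 × 2.19 × 3520.8 = 323.30 mGal
Simple Bouguer anomaly = 112.70 − (323.30) = -210.60 mGal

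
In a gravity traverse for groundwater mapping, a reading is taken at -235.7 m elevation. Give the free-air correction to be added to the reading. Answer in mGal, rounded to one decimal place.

-72.7

Free-air correction = 0.3086 × -235.7 = -72.7 mGal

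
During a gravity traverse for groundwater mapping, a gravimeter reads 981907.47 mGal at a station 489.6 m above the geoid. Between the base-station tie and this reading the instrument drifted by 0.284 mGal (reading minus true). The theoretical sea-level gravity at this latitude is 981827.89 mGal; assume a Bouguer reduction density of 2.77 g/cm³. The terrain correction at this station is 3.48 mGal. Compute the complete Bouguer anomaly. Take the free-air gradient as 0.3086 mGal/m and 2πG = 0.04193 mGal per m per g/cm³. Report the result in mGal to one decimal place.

177.0

Drift-corrected reading = 981907.47 − (0.284) = 981907.186 mGal
Free-air correction = 0.3086 × 489.6 = 151.09 mGal
Free-air anomaly = 981907.186 − 981827.89 + (151.09) = 230.386 mGal
Bouguer slab correction = 0.04193 × 2.77 × 489.6 = 56.87 mGal
Simple Bouguer anomaly = 230.386 − (56.87) = 173.516 mGal
Complete Bouguer anomaly = 173.516 + 3.48 = 176.996 mGal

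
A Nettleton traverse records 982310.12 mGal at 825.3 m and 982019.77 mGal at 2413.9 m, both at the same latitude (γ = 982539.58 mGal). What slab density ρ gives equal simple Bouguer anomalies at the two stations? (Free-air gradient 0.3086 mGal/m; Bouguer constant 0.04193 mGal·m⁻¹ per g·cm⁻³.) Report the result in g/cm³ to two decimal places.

Δg_obs = 982019.77 − 982310.12 = -290.35 mGal over Δh = 2413.9 − 825.3 = 1588.6 m
Equal Bouguer anomalies ⇒ Δg_obs + (0.3086 − 0.04193ρ)·Δh = 0
0.3086 − 0.04193ρ = −Δg_obs/Δh = 0.18277
ρ = (0.3086 − 0.18277) / 0.04193 = 3.00 g/cm³

3.00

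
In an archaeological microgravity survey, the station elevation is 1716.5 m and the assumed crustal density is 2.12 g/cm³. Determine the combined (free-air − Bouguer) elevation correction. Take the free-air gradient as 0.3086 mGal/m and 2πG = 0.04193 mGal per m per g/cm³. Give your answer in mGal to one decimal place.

377.1

Combined gradient = 0.3086 − 0.04193 × 2.12 = 0.2197084 mGal/m
Combined elevation correction = 0.2197084 × 1716.5 = 377.1 mGal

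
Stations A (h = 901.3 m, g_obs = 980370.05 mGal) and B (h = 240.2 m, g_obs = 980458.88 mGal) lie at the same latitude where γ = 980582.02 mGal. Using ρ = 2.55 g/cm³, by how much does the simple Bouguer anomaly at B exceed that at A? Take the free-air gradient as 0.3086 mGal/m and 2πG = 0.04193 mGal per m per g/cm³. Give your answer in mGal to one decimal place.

-44.5

Δg_SB(A) = 980370.05 − 980582.02 + 0.3086×901.3 − 0.04193×2.55×901.3 = -30.20 mGal
Δg_SB(B) = 980458.88 − 980582.02 + 0.3086×240.2 − 0.04193×2.55×240.2 = -74.70 mGal
Difference = -74.70 − (-30.20) = -44.50 mGal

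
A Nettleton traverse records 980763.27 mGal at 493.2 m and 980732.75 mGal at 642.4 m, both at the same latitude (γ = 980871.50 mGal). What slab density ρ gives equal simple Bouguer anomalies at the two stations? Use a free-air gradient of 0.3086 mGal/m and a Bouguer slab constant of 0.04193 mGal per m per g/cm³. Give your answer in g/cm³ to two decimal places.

Δg_obs = 980732.75 − 980763.27 = -30.52 mGal over Δh = 642.4 − 493.2 = 149.2 m
Equal Bouguer anomalies ⇒ Δg_obs + (0.3086 − 0.04193ρ)·Δh = 0
0.3086 − 0.04193ρ = −Δg_obs/Δh = 0.20456
ρ = (0.3086 − 0.20456) / 0.04193 = 2.48 g/cm³

2.48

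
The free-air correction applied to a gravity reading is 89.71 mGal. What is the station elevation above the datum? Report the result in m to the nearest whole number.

h = 89.71 / 0.3086 = 290.70 m

291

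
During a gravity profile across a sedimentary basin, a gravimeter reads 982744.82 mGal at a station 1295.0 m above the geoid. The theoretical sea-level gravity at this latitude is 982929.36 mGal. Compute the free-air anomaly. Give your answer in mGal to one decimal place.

Free-air correction = 0.3086 × 1295.0 = 399.64 mGal
Free-air anomaly = 982744.82 − 982929.36 + (399.64) = 215.10 mGal

215.1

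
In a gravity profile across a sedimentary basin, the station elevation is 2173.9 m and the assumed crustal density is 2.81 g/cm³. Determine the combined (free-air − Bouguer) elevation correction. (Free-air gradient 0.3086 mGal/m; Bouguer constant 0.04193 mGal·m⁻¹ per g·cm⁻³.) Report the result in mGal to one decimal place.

414.7

Combined gradient = 0.3086 − 0.04193 × 2.81 = 0.1907767 mGal/m
Combined elevation correction = 0.1907767 × 2173.9 = 414.7 mGal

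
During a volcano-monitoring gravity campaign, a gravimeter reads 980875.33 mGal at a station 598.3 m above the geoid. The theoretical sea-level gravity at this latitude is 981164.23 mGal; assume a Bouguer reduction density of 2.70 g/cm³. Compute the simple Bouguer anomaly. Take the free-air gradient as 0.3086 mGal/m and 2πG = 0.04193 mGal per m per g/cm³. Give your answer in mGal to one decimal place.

-172.0

Free-air correction = 0.3086 × 598.3 = 184.64 mGal
Free-air anomaly = 980875.33 − 981164.23 + (184.64) = -104.26 mGal
Bouguer slab correction = 0.04193 × 2.70 × 598.3 = 67.73 mGal
Simple Bouguer anomaly = -104.26 − (67.73) = -171.99 mGal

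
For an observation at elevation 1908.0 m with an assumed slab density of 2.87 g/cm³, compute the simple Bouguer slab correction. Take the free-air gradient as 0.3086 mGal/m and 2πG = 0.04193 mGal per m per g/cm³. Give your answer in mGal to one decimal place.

Bouguer slab correction = 0.04193 × 2.87 × 1908.0 = 229.6 mGal

229.6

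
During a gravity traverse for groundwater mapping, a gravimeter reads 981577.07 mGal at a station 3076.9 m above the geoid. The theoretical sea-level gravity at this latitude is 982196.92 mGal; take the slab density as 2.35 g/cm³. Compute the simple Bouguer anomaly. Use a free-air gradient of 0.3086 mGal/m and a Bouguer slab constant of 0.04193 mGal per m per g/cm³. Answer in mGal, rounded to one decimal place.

26.5

Free-air correction = 0.3086 × 3076.9 = 949.53 mGal
Free-air anomaly = 981577.07 − 982196.92 + (949.53) = 329.68 mGal
Bouguer slab correction = 0.04193 × 2.35 × 3076.9 = 303.18 mGal
Simple Bouguer anomaly = 329.68 − (303.18) = 26.50 mGal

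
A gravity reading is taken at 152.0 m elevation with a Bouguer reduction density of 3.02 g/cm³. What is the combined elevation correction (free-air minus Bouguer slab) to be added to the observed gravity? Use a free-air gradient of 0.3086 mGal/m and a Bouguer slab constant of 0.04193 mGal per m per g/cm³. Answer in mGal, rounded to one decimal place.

27.7

Combined gradient = 0.3086 − 0.04193 × 3.02 = 0.1819714 mGal/m
Combined elevation correction = 0.1819714 × 152.0 = 27.7 mGal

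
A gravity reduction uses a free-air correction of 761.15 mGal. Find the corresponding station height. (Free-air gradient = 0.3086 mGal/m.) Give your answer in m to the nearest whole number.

2466

h = 761.15 / 0.3086 = 2466.46 m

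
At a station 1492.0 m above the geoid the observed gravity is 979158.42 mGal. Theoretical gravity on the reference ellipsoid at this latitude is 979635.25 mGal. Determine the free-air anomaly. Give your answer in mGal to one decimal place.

-16.4

Free-air correction = 0.3086 × 1492.0 = 460.43 mGal
Free-air anomaly = 979158.42 − 979635.25 + (460.43) = -16.40 mGal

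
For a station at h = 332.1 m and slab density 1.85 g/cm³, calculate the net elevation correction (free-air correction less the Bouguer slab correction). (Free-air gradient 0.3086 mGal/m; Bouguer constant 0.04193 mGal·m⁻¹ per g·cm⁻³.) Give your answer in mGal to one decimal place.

76.7

Combined gradient = 0.3086 − 0.04193 × 1.85 = 0.2310295 mGal/m
Combined elevation correction = 0.2310295 × 332.1 = 76.7 mGal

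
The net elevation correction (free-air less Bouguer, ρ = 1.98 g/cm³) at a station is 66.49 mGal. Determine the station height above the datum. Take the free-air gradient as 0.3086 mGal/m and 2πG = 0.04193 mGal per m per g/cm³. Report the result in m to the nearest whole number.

Combined gradient = 0.3086 − 0.04193 × 1.98 = 0.2255786 mGal/m
h = 66.49 / 0.2255786 = 294.75 m

295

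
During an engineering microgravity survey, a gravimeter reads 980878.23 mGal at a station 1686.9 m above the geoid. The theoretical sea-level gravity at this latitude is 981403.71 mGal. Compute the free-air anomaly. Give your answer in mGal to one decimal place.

Free-air correction = 0.3086 × 1686.9 = 520.58 mGal
Free-air anomaly = 980878.23 − 981403.71 + (520.58) = -4.90 mGal

-4.9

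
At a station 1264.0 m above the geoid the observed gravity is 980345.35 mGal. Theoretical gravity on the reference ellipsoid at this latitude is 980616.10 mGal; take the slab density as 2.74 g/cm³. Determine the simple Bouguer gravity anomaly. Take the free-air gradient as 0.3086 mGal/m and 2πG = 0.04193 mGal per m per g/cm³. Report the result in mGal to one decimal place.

-25.9

Free-air correction = 0.3086 × 1264.0 = 390.07 mGal
Free-air anomaly = 980345.35 − 980616.10 + (390.07) = 119.32 mGal
Bouguer slab correction = 0.04193 × 2.74 × 1264.0 = 145.22 mGal
Simple Bouguer anomaly = 119.32 − (145.22) = -25.90 mGal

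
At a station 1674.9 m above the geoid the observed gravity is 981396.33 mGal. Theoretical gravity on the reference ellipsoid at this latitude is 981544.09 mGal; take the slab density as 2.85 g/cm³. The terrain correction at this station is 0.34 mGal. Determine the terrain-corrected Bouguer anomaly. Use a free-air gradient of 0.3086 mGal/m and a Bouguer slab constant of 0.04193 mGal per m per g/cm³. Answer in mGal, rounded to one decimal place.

169.3

Free-air correction = 0.3086 × 1674.9 = 516.87 mGal
Free-air anomaly = 981396.33 − 981544.09 + (516.87) = 369.11 mGal
Bouguer slab correction = 0.04193 × 2.85 × 1674.9 = 200.15 mGal
Simple Bouguer anomaly = 369.11 − (200.15) = 168.96 mGal
Complete Bouguer anomaly = 168.96 + 0.34 = 169.30 mGal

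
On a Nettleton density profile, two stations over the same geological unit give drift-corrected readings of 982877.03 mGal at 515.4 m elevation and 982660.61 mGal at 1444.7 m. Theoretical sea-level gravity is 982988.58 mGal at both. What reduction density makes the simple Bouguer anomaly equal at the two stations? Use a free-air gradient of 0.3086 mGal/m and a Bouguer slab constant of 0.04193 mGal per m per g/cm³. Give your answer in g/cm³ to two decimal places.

1.81

Δg_obs = 982660.61 − 982877.03 = -216.42 mGal over Δh = 1444.7 − 515.4 = 929.3 m
Equal Bouguer anomalies ⇒ Δg_obs + (0.3086 − 0.04193ρ)·Δh = 0
0.3086 − 0.04193ρ = −Δg_obs/Δh = 0.23288
ρ = (0.3086 − 0.23288) / 0.04193 = 1.81 g/cm³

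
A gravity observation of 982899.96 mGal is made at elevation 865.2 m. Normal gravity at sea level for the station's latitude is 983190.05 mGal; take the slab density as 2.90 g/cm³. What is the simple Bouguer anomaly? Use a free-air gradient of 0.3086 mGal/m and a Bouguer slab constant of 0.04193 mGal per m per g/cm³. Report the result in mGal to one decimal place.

Free-air correction = 0.3086 × 865.2 = 267.00 mGal
Free-air anomaly = 982899.96 − 983190.05 + (267.00) = -23.09 mGal
Bouguer slab correction = 0.04193 × 2.90 × 865.2 = 105.21 mGal
Simple Bouguer anomaly = -23.09 − (105.21) = -128.30 mGal

-128.3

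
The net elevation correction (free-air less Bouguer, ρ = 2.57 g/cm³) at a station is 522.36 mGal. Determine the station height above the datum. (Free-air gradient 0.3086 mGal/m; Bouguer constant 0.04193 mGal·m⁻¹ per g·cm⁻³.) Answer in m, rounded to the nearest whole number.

2601

Combined gradient = 0.3086 − 0.04193 × 2.57 = 0.2008399 mGal/m
h = 522.36 / 0.2008399 = 2600.88 m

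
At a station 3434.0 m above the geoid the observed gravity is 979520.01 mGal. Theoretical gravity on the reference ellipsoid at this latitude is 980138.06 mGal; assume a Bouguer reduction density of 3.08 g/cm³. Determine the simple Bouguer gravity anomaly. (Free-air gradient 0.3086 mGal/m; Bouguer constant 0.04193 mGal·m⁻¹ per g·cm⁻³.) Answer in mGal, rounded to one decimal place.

-1.8

Free-air correction = 0.3086 × 3434.0 = 1059.73 mGal
Free-air anomaly = 979520.01 − 980138.06 + (1059.73) = 441.68 mGal
Bouguer slab correction = 0.04193 × 3.08 × 3434.0 = 443.48 mGal
Simple Bouguer anomaly = 441.68 − (443.48) = -1.80 mGal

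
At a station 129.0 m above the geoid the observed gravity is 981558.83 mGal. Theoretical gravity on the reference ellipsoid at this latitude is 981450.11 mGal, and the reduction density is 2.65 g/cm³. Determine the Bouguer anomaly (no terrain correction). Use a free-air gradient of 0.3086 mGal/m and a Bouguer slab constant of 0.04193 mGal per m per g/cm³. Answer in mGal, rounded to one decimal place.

134.2

Free-air correction = 0.3086 × 129.0 = 39.81 mGal
Free-air anomaly = 981558.83 − 981450.11 + (39.81) = 148.53 mGal
Bouguer slab correction = 0.04193 × 2.65 × 129.0 = 14.33 mGal
Simple Bouguer anomaly = 148.53 − (14.33) = 134.20 mGal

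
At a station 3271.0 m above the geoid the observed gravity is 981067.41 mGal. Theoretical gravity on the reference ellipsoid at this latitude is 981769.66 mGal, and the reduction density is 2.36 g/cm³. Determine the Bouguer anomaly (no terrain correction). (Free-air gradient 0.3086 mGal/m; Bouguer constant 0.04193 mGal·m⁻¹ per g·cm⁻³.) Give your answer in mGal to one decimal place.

Free-air correction = 0.3086 × 3271.0 = 1009.43 mGal
Free-air anomaly = 981067.41 − 981769.66 + (1009.43) = 307.18 mGal
Bouguer slab correction = 0.04193 × 2.36 × 3271.0 = 323.68 mGal
Simple Bouguer anomaly = 307.18 − (323.68) = -16.50 mGal

-16.5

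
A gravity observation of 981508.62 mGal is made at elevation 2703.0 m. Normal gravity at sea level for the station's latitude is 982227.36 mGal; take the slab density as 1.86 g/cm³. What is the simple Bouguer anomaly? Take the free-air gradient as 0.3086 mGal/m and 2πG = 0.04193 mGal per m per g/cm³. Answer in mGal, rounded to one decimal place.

Free-air correction = 0.3086 × 2703.0 = 834.15 mGal
Free-air anomaly = 981508.62 − 982227.36 + (834.15) = 115.41 mGal
Bouguer slab correction = 0.04193 × 1.86 × 2703.0 = 210.81 mGal
Simple Bouguer anomaly = 115.41 − (210.81) = -95.40 mGal

-95.4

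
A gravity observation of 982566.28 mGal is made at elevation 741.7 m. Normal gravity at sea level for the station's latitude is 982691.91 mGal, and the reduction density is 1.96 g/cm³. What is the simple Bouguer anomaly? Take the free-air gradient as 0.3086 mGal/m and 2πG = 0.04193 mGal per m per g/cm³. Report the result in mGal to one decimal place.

Free-air correction = 0.3086 × 741.7 = 228.89 mGal
Free-air anomaly = 982566.28 − 982691.91 + (228.89) = 103.26 mGal
Bouguer slab correction = 0.04193 × 1.96 × 741.7 = 60.95 mGal
Simple Bouguer anomaly = 103.26 − (60.95) = 42.31 mGal

42.3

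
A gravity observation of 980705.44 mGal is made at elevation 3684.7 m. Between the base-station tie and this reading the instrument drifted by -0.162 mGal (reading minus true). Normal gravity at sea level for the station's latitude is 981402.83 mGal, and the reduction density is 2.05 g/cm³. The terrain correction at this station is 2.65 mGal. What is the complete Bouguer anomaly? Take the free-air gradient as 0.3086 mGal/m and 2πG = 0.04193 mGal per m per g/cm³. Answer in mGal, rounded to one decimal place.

125.8

Drift-corrected reading = 980705.44 − (-0.162) = 980705.602 mGal
Free-air correction = 0.3086 × 3684.7 = 1137.10 mGal
Free-air anomaly = 980705.602 − 981402.83 + (1137.10) = 439.872 mGal
Bouguer slab correction = 0.04193 × 2.05 × 3684.7 = 316.72 mGal
Simple Bouguer anomaly = 439.872 − (316.72) = 123.152 mGal
Complete Bouguer anomaly = 123.152 + 2.65 = 125.802 mGal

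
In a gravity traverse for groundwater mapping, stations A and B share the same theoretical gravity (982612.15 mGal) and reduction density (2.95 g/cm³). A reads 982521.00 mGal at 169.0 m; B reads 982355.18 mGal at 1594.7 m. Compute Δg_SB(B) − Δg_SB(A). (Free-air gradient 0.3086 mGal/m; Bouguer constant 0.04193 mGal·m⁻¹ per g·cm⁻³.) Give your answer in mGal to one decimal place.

97.8

Δg_SB(A) = 982521.00 − 982612.15 + 0.3086×169.0 − 0.04193×2.95×169.0 = -59.90 mGal
Δg_SB(B) = 982355.18 − 982612.15 + 0.3086×1594.7 − 0.04193×2.95×1594.7 = 37.90 mGal
Difference = 37.90 − (-59.90) = 97.80 mGal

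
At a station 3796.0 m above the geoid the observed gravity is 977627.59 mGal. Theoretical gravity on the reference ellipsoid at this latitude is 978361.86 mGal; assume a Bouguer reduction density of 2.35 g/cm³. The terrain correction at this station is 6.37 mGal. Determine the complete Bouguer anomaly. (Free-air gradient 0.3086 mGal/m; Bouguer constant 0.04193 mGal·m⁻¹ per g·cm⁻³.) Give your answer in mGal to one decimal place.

69.5

Free-air correction = 0.3086 × 3796.0 = 1171.45 mGal
Free-air anomaly = 977627.59 − 978361.86 + (1171.45) = 437.18 mGal
Bouguer slab correction = 0.04193 × 2.35 × 3796.0 = 374.04 mGal
Simple Bouguer anomaly = 437.18 − (374.04) = 63.14 mGal
Complete Bouguer anomaly = 63.14 + 6.37 = 69.51 mGal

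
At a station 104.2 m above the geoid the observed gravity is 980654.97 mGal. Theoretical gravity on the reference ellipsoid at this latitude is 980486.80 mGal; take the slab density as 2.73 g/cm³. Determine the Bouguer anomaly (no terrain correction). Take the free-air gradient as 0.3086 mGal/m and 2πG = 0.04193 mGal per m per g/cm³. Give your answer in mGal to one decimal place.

Free-air correction = 0.3086 × 104.2 = 32.16 mGal
Free-air anomaly = 980654.97 − 980486.80 + (32.16) = 200.33 mGal
Bouguer slab correction = 0.04193 × 2.73 × 104.2 = 11.93 mGal
Simple Bouguer anomaly = 200.33 − (11.93) = 188.40 mGal

188.4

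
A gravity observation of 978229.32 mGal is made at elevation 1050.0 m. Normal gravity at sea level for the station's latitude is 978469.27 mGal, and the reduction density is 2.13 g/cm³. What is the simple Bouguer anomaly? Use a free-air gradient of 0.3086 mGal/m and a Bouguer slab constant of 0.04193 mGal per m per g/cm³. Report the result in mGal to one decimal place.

Free-air correction = 0.3086 × 1050.0 = 324.03 mGal
Free-air anomaly = 978229.32 − 978469.27 + (324.03) = 84.08 mGal
Bouguer slab correction = 0.04193 × 2.13 × 1050.0 = 93.78 mGal
Simple Bouguer anomaly = 84.08 − (93.78) = -9.70 mGal

-9.7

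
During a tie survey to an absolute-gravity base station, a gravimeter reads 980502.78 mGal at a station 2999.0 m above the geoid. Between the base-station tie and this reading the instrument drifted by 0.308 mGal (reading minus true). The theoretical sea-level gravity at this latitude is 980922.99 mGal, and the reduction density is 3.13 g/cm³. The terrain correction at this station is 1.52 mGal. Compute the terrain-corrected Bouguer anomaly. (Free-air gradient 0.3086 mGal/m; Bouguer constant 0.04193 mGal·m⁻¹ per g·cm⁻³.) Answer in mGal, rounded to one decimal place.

112.9

Drift-corrected reading = 980502.78 − (0.308) = 980502.472 mGal
Free-air correction = 0.3086 × 2999.0 = 925.49 mGal
Free-air anomaly = 980502.472 − 980922.99 + (925.49) = 504.972 mGal
Bouguer slab correction = 0.04193 × 3.13 × 2999.0 = 393.59 mGal
Simple Bouguer anomaly = 504.972 − (393.59) = 111.382 mGal
Complete Bouguer anomaly = 111.382 + 1.52 = 112.902 mGal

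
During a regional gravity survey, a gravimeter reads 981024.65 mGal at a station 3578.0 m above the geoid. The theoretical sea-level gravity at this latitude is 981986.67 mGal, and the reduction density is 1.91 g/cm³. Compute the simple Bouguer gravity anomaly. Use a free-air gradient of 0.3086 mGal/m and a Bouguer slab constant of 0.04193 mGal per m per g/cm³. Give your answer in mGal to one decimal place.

Free-air correction = 0.3086 × 3578.0 = 1104.17 mGal
Free-air anomaly = 981024.65 − 981986.67 + (1104.17) = 142.15 mGal
Bouguer slab correction = 0.04193 × 1.91 × 3578.0 = 286.55 mGal
Simple Bouguer anomaly = 142.15 − (286.55) = -144.40 mGal

-144.4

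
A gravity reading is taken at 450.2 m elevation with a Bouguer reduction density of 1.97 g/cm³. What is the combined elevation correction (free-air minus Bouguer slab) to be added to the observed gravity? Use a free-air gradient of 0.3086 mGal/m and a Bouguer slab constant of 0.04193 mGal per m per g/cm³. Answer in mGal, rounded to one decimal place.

Combined gradient = 0.3086 − 0.04193 × 1.97 = 0.2259979 mGal/m
Combined elevation correction = 0.2259979 × 450.2 = 101.7 mGal

101.7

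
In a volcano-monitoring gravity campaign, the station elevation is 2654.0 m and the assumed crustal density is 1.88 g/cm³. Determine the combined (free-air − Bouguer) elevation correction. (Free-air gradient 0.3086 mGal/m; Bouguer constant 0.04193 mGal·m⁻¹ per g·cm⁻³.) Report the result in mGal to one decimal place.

Combined gradient = 0.3086 − 0.04193 × 1.88 = 0.2297716 mGal/m
Combined elevation correction = 0.2297716 × 2654.0 = 609.8 mGal

609.8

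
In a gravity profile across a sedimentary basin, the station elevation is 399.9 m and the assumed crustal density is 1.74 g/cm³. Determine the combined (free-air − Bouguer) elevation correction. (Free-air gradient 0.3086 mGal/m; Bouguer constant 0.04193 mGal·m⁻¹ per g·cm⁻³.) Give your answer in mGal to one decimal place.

94.2

Combined gradient = 0.3086 − 0.04193 × 1.74 = 0.2356418 mGal/m
Combined elevation correction = 0.2356418 × 399.9 = 94.2 mGal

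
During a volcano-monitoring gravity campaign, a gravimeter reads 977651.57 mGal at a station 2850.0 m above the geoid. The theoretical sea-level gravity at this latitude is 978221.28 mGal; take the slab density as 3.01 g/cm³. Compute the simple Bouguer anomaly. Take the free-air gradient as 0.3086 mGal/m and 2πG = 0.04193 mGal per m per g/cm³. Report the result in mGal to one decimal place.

Free-air correction = 0.3086 × 2850.0 = 879.51 mGal
Free-air anomaly = 977651.57 − 978221.28 + (879.51) = 309.80 mGal
Bouguer slab correction = 0.04193 × 3.01 × 2850.0 = 359.70 mGal
Simple Bouguer anomaly = 309.80 − (359.70) = -49.90 mGal

-49.9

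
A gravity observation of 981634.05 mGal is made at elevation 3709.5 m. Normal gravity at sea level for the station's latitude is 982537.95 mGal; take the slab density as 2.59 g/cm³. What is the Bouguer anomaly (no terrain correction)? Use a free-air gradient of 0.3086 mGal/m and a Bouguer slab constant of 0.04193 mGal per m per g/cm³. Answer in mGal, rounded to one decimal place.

-162.0

Free-air correction = 0.3086 × 3709.5 = 1144.75 mGal
Free-air anomaly = 981634.05 − 982537.95 + (1144.75) = 240.85 mGal
Bouguer slab correction = 0.04193 × 2.59 × 3709.5 = 402.85 mGal
Simple Bouguer anomaly = 240.85 − (402.85) = -162.00 mGal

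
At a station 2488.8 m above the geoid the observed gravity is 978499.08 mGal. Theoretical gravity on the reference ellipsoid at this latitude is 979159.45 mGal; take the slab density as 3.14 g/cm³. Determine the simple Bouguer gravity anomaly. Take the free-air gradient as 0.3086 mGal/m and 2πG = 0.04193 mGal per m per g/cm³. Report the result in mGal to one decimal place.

-220.0

Free-air correction = 0.3086 × 2488.8 = 768.04 mGal
Free-air anomaly = 978499.08 − 979159.45 + (768.04) = 107.67 mGal
Bouguer slab correction = 0.04193 × 3.14 × 2488.8 = 327.68 mGal
Simple Bouguer anomaly = 107.67 − (327.68) = -220.01 mGal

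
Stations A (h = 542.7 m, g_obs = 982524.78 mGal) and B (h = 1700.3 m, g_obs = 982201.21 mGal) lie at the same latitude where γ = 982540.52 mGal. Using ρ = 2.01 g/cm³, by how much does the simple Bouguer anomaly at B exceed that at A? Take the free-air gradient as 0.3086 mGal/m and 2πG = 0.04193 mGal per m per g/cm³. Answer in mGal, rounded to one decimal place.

Δg_SB(A) = 982524.78 − 982540.52 + 0.3086×542.7 − 0.04193×2.01×542.7 = 106.00 mGal
Δg_SB(B) = 982201.21 − 982540.52 + 0.3086×1700.3 − 0.04193×2.01×1700.3 = 42.10 mGal
Difference = 42.10 − (106.00) = -63.90 mGal

-63.9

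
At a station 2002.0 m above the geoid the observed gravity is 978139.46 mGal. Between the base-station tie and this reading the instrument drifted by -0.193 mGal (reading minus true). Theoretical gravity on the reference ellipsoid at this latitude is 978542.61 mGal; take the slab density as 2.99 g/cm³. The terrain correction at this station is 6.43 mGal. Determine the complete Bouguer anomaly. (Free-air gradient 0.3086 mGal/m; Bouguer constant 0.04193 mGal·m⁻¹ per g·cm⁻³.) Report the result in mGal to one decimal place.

Drift-corrected reading = 978139.46 − (-0.193) = 978139.653 mGal
Free-air correction = 0.3086 × 2002.0 = 617.82 mGal
Free-air anomaly = 978139.653 − 978542.61 + (617.82) = 214.863 mGal
Bouguer slab correction = 0.04193 × 2.99 × 2002.0 = 250.99 mGal
Simple Bouguer anomaly = 214.863 − (250.99) = -36.127 mGal
Complete Bouguer anomaly = -36.127 + 6.43 = -29.697 mGal

-29.7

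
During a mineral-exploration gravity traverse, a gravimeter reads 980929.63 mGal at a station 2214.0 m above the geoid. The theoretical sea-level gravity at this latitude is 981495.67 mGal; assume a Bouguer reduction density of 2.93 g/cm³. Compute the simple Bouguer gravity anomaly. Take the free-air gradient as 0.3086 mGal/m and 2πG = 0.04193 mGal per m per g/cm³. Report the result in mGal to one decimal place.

Free-air correction = 0.3086 × 2214.0 = 683.24 mGal
Free-air anomaly = 980929.63 − 981495.67 + (683.24) = 117.20 mGal
Bouguer slab correction = 0.04193 × 2.93 × 2214.0 = 272.00 mGal
Simple Bouguer anomaly = 117.20 − (272.00) = -154.80 mGal

-154.8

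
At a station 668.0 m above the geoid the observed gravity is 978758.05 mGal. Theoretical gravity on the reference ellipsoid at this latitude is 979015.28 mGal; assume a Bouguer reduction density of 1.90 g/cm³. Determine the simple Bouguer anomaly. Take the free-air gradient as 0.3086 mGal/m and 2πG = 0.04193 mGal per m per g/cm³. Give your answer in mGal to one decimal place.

-104.3

Free-air correction = 0.3086 × 668.0 = 206.14 mGal
Free-air anomaly = 978758.05 − 979015.28 + (206.14) = -51.09 mGal
Bouguer slab correction = 0.04193 × 1.90 × 668.0 = 53.22 mGal
Simple Bouguer anomaly = -51.09 − (53.22) = -104.31 mGal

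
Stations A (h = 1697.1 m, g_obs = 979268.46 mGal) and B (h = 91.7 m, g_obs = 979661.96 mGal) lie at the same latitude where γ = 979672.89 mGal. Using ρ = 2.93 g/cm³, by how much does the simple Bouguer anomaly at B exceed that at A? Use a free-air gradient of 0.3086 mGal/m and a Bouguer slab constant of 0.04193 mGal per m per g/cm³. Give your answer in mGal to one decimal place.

Δg_SB(A) = 979268.46 − 979672.89 + 0.3086×1697.1 − 0.04193×2.93×1697.1 = -89.20 mGal
Δg_SB(B) = 979661.96 − 979672.89 + 0.3086×91.7 − 0.04193×2.93×91.7 = 6.10 mGal
Difference = 6.10 − (-89.20) = 95.30 mGal

95.3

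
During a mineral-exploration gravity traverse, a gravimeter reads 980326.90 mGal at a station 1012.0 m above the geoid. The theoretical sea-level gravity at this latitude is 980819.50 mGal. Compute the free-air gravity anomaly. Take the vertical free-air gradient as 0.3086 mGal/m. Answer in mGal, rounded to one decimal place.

Free-air correction = 0.3086 × 1012.0 = 312.30 mGal
Free-air anomaly = 980326.90 − 980819.50 + (312.30) = -180.30 mGal

-180.3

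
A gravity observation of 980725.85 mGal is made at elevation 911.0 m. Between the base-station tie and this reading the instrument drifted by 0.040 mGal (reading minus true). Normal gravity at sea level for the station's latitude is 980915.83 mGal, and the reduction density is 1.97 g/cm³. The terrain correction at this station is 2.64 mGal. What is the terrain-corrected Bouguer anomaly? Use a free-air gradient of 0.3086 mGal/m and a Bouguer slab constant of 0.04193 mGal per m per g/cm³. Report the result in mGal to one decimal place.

Drift-corrected reading = 980725.85 − (0.040) = 980725.810 mGal
Free-air correction = 0.3086 × 911.0 = 281.13 mGal
Free-air anomaly = 980725.810 − 980915.83 + (281.13) = 91.110 mGal
Bouguer slab correction = 0.04193 × 1.97 × 911.0 = 75.25 mGal
Simple Bouguer anomaly = 91.110 − (75.25) = 15.860 mGal
Complete Bouguer anomaly = 15.860 + 2.64 = 18.500 mGal

18.5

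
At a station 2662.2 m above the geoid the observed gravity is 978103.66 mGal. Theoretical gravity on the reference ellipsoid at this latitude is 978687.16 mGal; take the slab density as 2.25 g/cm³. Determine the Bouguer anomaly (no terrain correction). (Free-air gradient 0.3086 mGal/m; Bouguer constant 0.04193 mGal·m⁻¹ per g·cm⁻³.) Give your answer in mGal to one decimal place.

Free-air correction = 0.3086 × 2662.2 = 821.55 mGal
Free-air anomaly = 978103.66 − 978687.16 + (821.55) = 238.05 mGal
Bouguer slab correction = 0.04193 × 2.25 × 2662.2 = 251.16 mGal
Simple Bouguer anomaly = 238.05 − (251.16) = -13.11 mGal

-13.1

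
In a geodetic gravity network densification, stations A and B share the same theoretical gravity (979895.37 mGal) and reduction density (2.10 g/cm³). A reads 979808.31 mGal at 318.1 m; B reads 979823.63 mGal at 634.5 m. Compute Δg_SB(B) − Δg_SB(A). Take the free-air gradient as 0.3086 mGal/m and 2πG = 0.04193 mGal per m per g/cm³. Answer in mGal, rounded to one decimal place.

Δg_SB(A) = 979808.31 − 979895.37 + 0.3086×318.1 − 0.04193×2.10×318.1 = -16.90 mGal
Δg_SB(B) = 979823.63 − 979895.37 + 0.3086×634.5 − 0.04193×2.10×634.5 = 68.20 mGal
Difference = 68.20 − (-16.90) = 85.10 mGal

85.1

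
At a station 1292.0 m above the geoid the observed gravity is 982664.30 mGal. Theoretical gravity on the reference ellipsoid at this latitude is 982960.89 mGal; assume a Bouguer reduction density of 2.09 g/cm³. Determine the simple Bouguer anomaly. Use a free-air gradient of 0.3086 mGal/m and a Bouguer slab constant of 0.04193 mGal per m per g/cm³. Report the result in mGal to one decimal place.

Free-air correction = 0.3086 × 1292.0 = 398.71 mGal
Free-air anomaly = 982664.30 − 982960.89 + (398.71) = 102.12 mGal
Bouguer slab correction = 0.04193 × 2.09 × 1292.0 = 113.22 mGal
Simple Bouguer anomaly = 102.12 − (113.22) = -11.10 mGal

-11.1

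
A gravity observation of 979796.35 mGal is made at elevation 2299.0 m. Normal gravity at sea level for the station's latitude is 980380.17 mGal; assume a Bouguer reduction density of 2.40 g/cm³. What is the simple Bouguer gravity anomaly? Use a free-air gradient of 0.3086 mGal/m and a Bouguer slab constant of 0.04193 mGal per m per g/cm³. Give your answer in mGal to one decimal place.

-105.7

Free-air correction = 0.3086 × 2299.0 = 709.47 mGal
Free-air anomaly = 979796.35 − 980380.17 + (709.47) = 125.65 mGal
Bouguer slab correction = 0.04193 × 2.40 × 2299.0 = 231.35 mGal
Simple Bouguer anomaly = 125.65 − (231.35) = -105.70 mGal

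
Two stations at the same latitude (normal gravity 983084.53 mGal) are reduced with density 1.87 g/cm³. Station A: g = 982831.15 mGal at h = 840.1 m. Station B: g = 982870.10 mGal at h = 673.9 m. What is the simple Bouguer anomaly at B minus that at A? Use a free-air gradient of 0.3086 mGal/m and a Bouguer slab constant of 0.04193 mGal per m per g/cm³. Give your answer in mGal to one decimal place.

0.7

Δg_SB(A) = 982831.15 − 983084.53 + 0.3086×840.1 − 0.04193×1.87×840.1 = -60.00 mGal
Δg_SB(B) = 982870.10 − 983084.53 + 0.3086×673.9 − 0.04193×1.87×673.9 = -59.30 mGal
Difference = -59.30 − (-60.00) = 0.70 mGal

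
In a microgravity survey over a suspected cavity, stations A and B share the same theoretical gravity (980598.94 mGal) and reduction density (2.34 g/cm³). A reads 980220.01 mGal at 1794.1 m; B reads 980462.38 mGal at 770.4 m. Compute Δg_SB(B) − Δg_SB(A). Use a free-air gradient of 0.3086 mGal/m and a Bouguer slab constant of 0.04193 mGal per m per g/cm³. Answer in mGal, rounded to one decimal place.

26.9

Δg_SB(A) = 980220.01 − 980598.94 + 0.3086×1794.1 − 0.04193×2.34×1794.1 = -1.30 mGal
Δg_SB(B) = 980462.38 − 980598.94 + 0.3086×770.4 − 0.04193×2.34×770.4 = 25.60 mGal
Difference = 25.60 − (-1.30) = 26.90 mGal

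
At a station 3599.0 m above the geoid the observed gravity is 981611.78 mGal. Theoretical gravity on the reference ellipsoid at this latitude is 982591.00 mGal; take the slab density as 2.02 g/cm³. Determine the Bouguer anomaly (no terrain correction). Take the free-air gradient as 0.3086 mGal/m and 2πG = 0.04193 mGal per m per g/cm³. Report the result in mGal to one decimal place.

-173.4

Free-air correction = 0.3086 × 3599.0 = 1110.65 mGal
Free-air anomaly = 981611.78 − 982591.00 + (1110.65) = 131.43 mGal
Bouguer slab correction = 0.04193 × 2.02 × 3599.0 = 304.83 mGal
Simple Bouguer anomaly = 131.43 − (304.83) = -173.40 mGal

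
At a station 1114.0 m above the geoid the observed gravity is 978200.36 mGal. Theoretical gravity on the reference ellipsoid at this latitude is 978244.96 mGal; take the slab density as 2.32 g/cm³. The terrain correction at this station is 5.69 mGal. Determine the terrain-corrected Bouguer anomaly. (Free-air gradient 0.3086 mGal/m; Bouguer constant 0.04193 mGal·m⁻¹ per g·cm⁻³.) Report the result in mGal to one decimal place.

Free-air correction = 0.3086 × 1114.0 = 343.78 mGal
Free-air anomaly = 978200.36 − 978244.96 + (343.78) = 299.18 mGal
Bouguer slab correction = 0.04193 × 2.32 × 1114.0 = 108.37 mGal
Simple Bouguer anomaly = 299.18 − (108.37) = 190.81 mGal
Complete Bouguer anomaly = 190.81 + 5.69 = 196.50 mGal

196.5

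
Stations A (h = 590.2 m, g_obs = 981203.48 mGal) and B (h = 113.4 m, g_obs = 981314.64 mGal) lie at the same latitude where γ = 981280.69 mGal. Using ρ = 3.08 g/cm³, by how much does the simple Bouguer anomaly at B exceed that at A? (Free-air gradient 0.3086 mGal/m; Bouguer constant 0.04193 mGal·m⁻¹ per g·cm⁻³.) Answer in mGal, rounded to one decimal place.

25.6

Δg_SB(A) = 981203.48 − 981280.69 + 0.3086×590.2 − 0.04193×3.08×590.2 = 28.70 mGal
Δg_SB(B) = 981314.64 − 981280.69 + 0.3086×113.4 − 0.04193×3.08×113.4 = 54.30 mGal
Difference = 54.30 − (28.70) = 25.60 mGal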